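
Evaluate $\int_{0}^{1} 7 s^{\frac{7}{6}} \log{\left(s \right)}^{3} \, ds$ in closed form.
$- \frac{54432}{28561}$

Begin with the known integral
$$J(a) = \int_{0}^{1} 7 s^{a} \, ds = \frac{7}{a + 1}.$$

Differentiating under the integral sign brings down a factor of $\ln s$:
$$\frac{dJ}{da} = \int_{0}^{1} 7 s^{a} \log{\left(s \right)} \, ds = - \frac{7}{\left(a + 1\right)^{2}}.$$

Repeating $3$ times in total — each differentiation brings down another $\ln s$ — gives
$$\frac{d^{3}J}{da^{3}} = \int_{0}^{1} 7 s^{a} \log{\left(s \right)}^{3} \, ds = - \frac{42}{\left(a + 1\right)^{4}},$$
and the integrand here is exactly the target integrand, so $I = - \frac{42}{\left(a + 1\right)^{4}}$.

Setting $a = \frac{7}{6}$:
$$I = - \frac{54432}{28561}.$$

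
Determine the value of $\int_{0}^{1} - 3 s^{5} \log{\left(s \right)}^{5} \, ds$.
$\frac{5}{648}$

Start from the elementary integral
$$J(a) = \int_{0}^{1} - 3 s^{a} \, ds = - \frac{3}{a + 1}.$$

Differentiating under the integral sign brings down a factor of $\ln s$:
$$\frac{dJ}{da} = \int_{0}^{1} - 3 s^{a} \log{\left(s \right)} \, ds = \frac{3}{\left(a + 1\right)^{2}}.$$

Repeating $5$ times in total — each differentiation brings down another $\ln s$ — gives
$$\frac{d^{5}J}{da^{5}} = \int_{0}^{1} - 3 s^{a} \log{\left(s \right)}^{5} \, ds = \frac{360}{\left(a + 1\right)^{6}},$$
and the integrand here is exactly the target integrand, so $I = \frac{360}{\left(a + 1\right)^{6}}$.

Setting $a = 5$:
$$I = \frac{5}{648}.$$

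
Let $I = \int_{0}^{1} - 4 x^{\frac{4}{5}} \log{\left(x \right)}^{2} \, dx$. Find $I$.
$- \frac{1000}{729}$

Begin with the known integral
$$J(a) = \int_{0}^{1} - 4 x^{a} \, dx = - \frac{4}{a + 1}.$$

Differentiating under the integral sign brings down a factor of $\ln x$:
$$\frac{dJ}{da} = \int_{0}^{1} - 4 x^{a} \log{\left(x \right)} \, dx = \frac{4}{\left(a + 1\right)^{2}}.$$

Repeating twice in total — each differentiation brings down another $\ln x$ — gives
$$\frac{d^{2}J}{da^{2}} = \int_{0}^{1} - 4 x^{a} \log{\left(x \right)}^{2} \, dx = - \frac{8}{\left(a + 1\right)^{3}},$$
and the integrand here is exactly the target integrand, so $I = - \frac{8}{\left(a + 1\right)^{3}}$.

Setting $a = \frac{4}{5}$:
$$I = - \frac{1000}{729}.$$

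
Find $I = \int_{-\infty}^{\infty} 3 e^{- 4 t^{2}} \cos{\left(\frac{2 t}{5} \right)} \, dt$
$\frac{3 \sqrt{\pi}}{2 e^{\frac{1}{100}}}$

Treat the cosine frequency as a parameter and define $I(b) = \int_{-\infty}^{\infty} 3 e^{- 4 t^{2}} \cos{\left(b t \right)} \, dt$.

Differentiating under the integral sign,
$$I'(b) = \int_{-\infty}^{\infty} - 3 t e^{- 4 t^{2}} \sin{\left(b t \right)} \, dt.$$

Integrate $\int_{-\infty}^{\infty} t \sin(b t)\, e^{- 4 t^{2}}\, dt$ by parts with $u = \sin(b t)$ and $dv = t\, e^{- 4 t^{2}}\, dt$, giving $v = - \frac{e^{- 4 t^{2}}}{8}$. The boundary term vanishes and
$$\int_{-\infty}^{\infty} t \sin(b t)\, e^{- 4 t^{2}}\, dt = \frac{b}{8} \int_{-\infty}^{\infty} \cos(b t)\, e^{- 4 t^{2}}\, dt,$$
so $I'(b) = - \frac{b}{8}\, I(b)$.

This is a separable first-order ODE; solving with the initial condition $I(0) = \int_{-\infty}^{\infty} 3 e^{- 4 t^{2}}\,dt = \frac{3 \sqrt{\pi}}{2}$ gives
$$I(b) = \frac{3 \sqrt{\pi} e^{- \frac{b^{2}}{16}}}{2}.$$

Setting $b = \frac{2}{5}$:
$$I = \frac{3 \sqrt{\pi}}{2 e^{\frac{1}{100}}}.$$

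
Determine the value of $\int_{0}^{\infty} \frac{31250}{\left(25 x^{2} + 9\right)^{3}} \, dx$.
$\frac{3125 \pi}{648}$

Recall the elementary integral
$$J(a) = \int_{0}^{\infty} \frac{2}{a^{2} + x^{2}} \, dx = \frac{\pi}{a}.$$

Differentiating under the integral sign with respect to $a$,
$$\frac{dJ}{da} = \int_{0}^{\infty} - \frac{4 a}{\left(a^{2} + x^{2}\right)^{2}} \, dx = - \frac{\pi}{a^{2}},$$
so $\int_{0}^{\infty} \frac{2}{\left(a^{2} + x^{2}\right)^{2}} \, dx = \frac{\pi}{2 a^{3}}$.

Repeating — each differentiation of $1/(x^2+a^2)^j$ produces $-2ja/(x^2+a^2)^{j+1}$ — and dividing through by $-2ja$ at each step yields, after $2$ differentiations in total,
$$\int_{0}^{\infty} \frac{2}{\left(a^{2} + x^{2}\right)^{3}} \, dx = \frac{3 \pi}{8 a^{5}}.$$

Setting $a = \frac{3}{5}$:
$$I = \frac{3125 \pi}{648}.$$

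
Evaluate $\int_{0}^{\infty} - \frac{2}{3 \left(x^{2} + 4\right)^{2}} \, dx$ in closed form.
$- \frac{\pi}{48}$

Recall the elementary integral
$$J(a) = \int_{0}^{\infty} - \frac{2}{3 \left(a^{2} + x^{2}\right)} \, dx = - \frac{\pi}{3 a}.$$

Differentiating under the integral sign with respect to $a$,
$$\frac{dJ}{da} = \int_{0}^{\infty} \frac{4 a}{3 \left(a^{2} + x^{2}\right)^{2}} \, dx = \frac{\pi}{3 a^{2}},$$
so $\int_{0}^{\infty} - \frac{2}{3 \left(a^{2} + x^{2}\right)^{2}} \, dx = - \frac{\pi}{6 a^{3}}$.

Setting $a = 2$:
$$I = - \frac{\pi}{48}.$$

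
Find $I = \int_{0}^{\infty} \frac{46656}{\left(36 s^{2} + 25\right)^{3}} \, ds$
$\frac{1458 \pi}{3125}$

Recall the elementary integral
$$J(a) = \int_{0}^{\infty} \frac{1}{a^{2} + s^{2}} \, ds = \frac{\pi}{2 a}.$$

Differentiating under the integral sign with respect to $a$,
$$\frac{dJ}{da} = \int_{0}^{\infty} - \frac{2 a}{\left(a^{2} + s^{2}\right)^{2}} \, ds = - \frac{\pi}{2 a^{2}},$$
so $\int_{0}^{\infty} \frac{1}{\left(a^{2} + s^{2}\right)^{2}} \, ds = \frac{\pi}{4 a^{3}}$.

Repeating — each differentiation of $1/(s^2+a^2)^j$ produces $-2ja/(s^2+a^2)^{j+1}$ — and dividing through by $-2ja$ at each step yields, after $2$ differentiations in total,
$$\int_{0}^{\infty} \frac{1}{\left(a^{2} + s^{2}\right)^{3}} \, ds = \frac{3 \pi}{16 a^{5}}.$$

Setting $a = \frac{5}{6}$:
$$I = \frac{1458 \pi}{3125}.$$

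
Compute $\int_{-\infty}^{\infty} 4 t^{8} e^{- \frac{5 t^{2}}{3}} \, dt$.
$\frac{1701 \sqrt{15} \sqrt{\pi}}{2500}$

Begin with the known integral
$$J(a) = \int_{-\infty}^{\infty} 4 e^{- a t^{2}} \, dt = \frac{4 \sqrt{\pi}}{\sqrt{a}}.$$

Differentiating under the integral sign brings down a factor of $(-t^2)$:
$$\frac{dJ}{da} = \int_{-\infty}^{\infty} - 4 t^{2} e^{- a t^{2}} \, dt = - \frac{2 \sqrt{\pi}}{a^{\frac{3}{2}}}.$$

Repeating $4$ times in total — each differentiation brings down another $(-t^2)$ — gives
$$\frac{d^{4}J}{da^{4}} = \int_{-\infty}^{\infty} 4 t^{8} e^{- a t^{2}} \, dt = \frac{105 \sqrt{\pi}}{4 a^{\frac{9}{2}}},$$
and the integrand here is exactly the target integrand, so $I = \frac{105 \sqrt{\pi}}{4 a^{\frac{9}{2}}}$.

Setting $a = \frac{5}{3}$:
$$I = \frac{1701 \sqrt{15} \sqrt{\pi}}{2500}.$$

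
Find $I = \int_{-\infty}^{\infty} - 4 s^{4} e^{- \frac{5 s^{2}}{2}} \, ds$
$- \frac{12 \sqrt{10} \sqrt{\pi}}{125}$

Start from the elementary integral
$$J(a) = \int_{-\infty}^{\infty} - 4 e^{- a s^{2}} \, ds = - \frac{4 \sqrt{\pi}}{\sqrt{a}}.$$

Differentiating under the integral sign brings down a factor of $(-s^2)$:
$$\frac{dJ}{da} = \int_{-\infty}^{\infty} 4 s^{2} e^{- a s^{2}} \, ds = \frac{2 \sqrt{\pi}}{a^{\frac{3}{2}}}.$$

Repeating twice in total — each differentiation brings down another $(-s^2)$ — gives
$$\frac{d^{2}J}{da^{2}} = \int_{-\infty}^{\infty} - 4 s^{4} e^{- a s^{2}} \, ds = - \frac{3 \sqrt{\pi}}{a^{\frac{5}{2}}},$$
and the integrand here is exactly the target integrand, so $I = - \frac{3 \sqrt{\pi}}{a^{\frac{5}{2}}}$.

Setting $a = \frac{5}{2}$:
$$I = - \frac{12 \sqrt{10} \sqrt{\pi}}{125}.$$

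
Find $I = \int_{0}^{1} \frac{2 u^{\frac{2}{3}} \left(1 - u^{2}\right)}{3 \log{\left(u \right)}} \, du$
$- \frac{2 \log{\left(11 \right)}}{3} + \frac{2 \log{\left(5 \right)}}{3}$

Introduce a parameter $a$ in the exponent: let $I(a) = \int_{0}^{1} \frac{2 \left(- u^{\frac{8}{3}} + u^{a}\right)}{3 \log{\left(u \right)}} \, du$.

Since $\dfrac{\partial}{\partial a}\,u^{a} = u^{a} \ln u$, the $\ln u$ in the denominator cancels and
$$\frac{dI}{da} = \int_{0}^{1} \frac{2}{3} u^{a} \, du = \frac{2}{3} \left[\frac{u^{a+1}}{a+1}\right]_0^1 = \frac{2}{3 \left(a + 1\right)}.$$

Integrating with respect to $a$ gives $I(a) = \log{\left(\frac{\sqrt[3]{11} \cdot 3^{\frac{2}{3}} \left(a + 1\right)^{\frac{2}{3}}}{11} \right)} + C$.

At $a = \frac{8}{3}$ the integrand is identically $0$, so $I(\frac{8}{3}) = 0$. The closed form gives $0$, hence $C = 0$.

Setting $a = \frac{2}{3}$:
$$I = - \frac{2 \log{\left(11 \right)}}{3} + \frac{2 \log{\left(5 \right)}}{3}.$$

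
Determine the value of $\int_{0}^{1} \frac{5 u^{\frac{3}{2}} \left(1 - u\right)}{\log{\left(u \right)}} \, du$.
$- \log{\left(\frac{16807}{3125} \right)}$

Consider the one-parameter family: let $I(a) = \int_{0}^{1} \frac{5 \left(u^{\frac{3}{2}} - u^{a}\right)}{\log{\left(u \right)}} \, du$.

Since $\dfrac{\partial}{\partial a}\,u^{a} = u^{a} \ln u$, the $\ln u$ in the denominator cancels and
$$\frac{dI}{da} = \int_{0}^{1} -5 u^{a} \, du = -5 \left[\frac{u^{a+1}}{a+1}\right]_0^1 = - \frac{5}{a + 1}.$$

Integrating with respect to $a$ gives $I(a) = - \log{\left(\frac{32 \left(a + 1\right)^{5}}{3125} \right)} + C$.

At $a = \frac{3}{2}$ the integrand is identically $0$, so $I(\frac{3}{2}) = 0$. The closed form gives $0$, hence $C = 0$.

Setting $a = \frac{5}{2}$:
$$I = - \log{\left(\frac{16807}{3125} \right)}.$$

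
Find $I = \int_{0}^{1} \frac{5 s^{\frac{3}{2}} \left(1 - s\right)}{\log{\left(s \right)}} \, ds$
$- \log{\left(\frac{16807}{3125} \right)}$

Replace the exponent $\frac{5}{2}$ by a parameter $a$: let $I(a) = \int_{0}^{1} \frac{5 \left(s^{\frac{3}{2}} - s^{a}\right)}{\log{\left(s \right)}} \, ds$.

Since $\dfrac{\partial}{\partial a}\,s^{a} = s^{a} \ln s$, the $\ln s$ in the denominator cancels and
$$\frac{dI}{da} = \int_{0}^{1} -5 s^{a} \, ds = -5 \left[\frac{s^{a+1}}{a+1}\right]_0^1 = - \frac{5}{a + 1}.$$

Integrating with respect to $a$ gives $I(a) = - \log{\left(\frac{32 \left(a + 1\right)^{5}}{3125} \right)} + C$.

At $a = \frac{3}{2}$ the integrand is identically $0$, so $I(\frac{3}{2}) = 0$. The closed form gives $0$, hence $C = 0$.

Setting $a = \frac{5}{2}$:
$$I = - \log{\left(\frac{16807}{3125} \right)}.$$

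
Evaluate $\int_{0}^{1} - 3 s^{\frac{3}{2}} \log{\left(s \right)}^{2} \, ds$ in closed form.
$- \frac{48}{125}$

Consider the simpler parametrised integral
$$J(a) = \int_{0}^{1} - 3 s^{a} \, ds = - \frac{3}{a + 1}.$$

Differentiating under the integral sign brings down a factor of $\ln s$:
$$\frac{dJ}{da} = \int_{0}^{1} - 3 s^{a} \log{\left(s \right)} \, ds = \frac{3}{\left(a + 1\right)^{2}}.$$

Repeating twice in total — each differentiation brings down another $\ln s$ — gives
$$\frac{d^{2}J}{da^{2}} = \int_{0}^{1} - 3 s^{a} \log{\left(s \right)}^{2} \, ds = - \frac{6}{\left(a + 1\right)^{3}},$$
and the integrand here is exactly the target integrand, so $I = - \frac{6}{\left(a + 1\right)^{3}}$.

Setting $a = \frac{3}{2}$:
$$I = - \frac{48}{125}.$$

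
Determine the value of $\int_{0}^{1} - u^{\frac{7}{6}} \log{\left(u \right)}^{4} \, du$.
$- \frac{186624}{371293}$

Consider the simpler parametrised integral
$$J(a) = \int_{0}^{1} - u^{a} \, du = - \frac{1}{a + 1}.$$

Differentiating under the integral sign brings down a factor of $\ln u$:
$$\frac{dJ}{da} = \int_{0}^{1} - u^{a} \log{\left(u \right)} \, du = \frac{1}{\left(a + 1\right)^{2}}.$$

Repeating $4$ times in total — each differentiation brings down another $\ln u$ — gives
$$\frac{d^{4}J}{da^{4}} = \int_{0}^{1} - u^{a} \log{\left(u \right)}^{4} \, du = - \frac{24}{\left(a + 1\right)^{5}},$$
and the integrand here is exactly the target integrand, so $I = - \frac{24}{\left(a + 1\right)^{5}}$.

Setting $a = \frac{7}{6}$:
$$I = - \frac{186624}{371293}.$$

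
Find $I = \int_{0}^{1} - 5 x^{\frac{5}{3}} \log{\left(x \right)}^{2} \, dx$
$- \frac{135}{256}$

Start from the elementary integral
$$J(a) = \int_{0}^{1} - 5 x^{a} \, dx = - \frac{5}{a + 1}.$$

Differentiating under the integral sign brings down a factor of $\ln x$:
$$\frac{dJ}{da} = \int_{0}^{1} - 5 x^{a} \log{\left(x \right)} \, dx = \frac{5}{\left(a + 1\right)^{2}}.$$

Repeating twice in total — each differentiation brings down another $\ln x$ — gives
$$\frac{d^{2}J}{da^{2}} = \int_{0}^{1} - 5 x^{a} \log{\left(x \right)}^{2} \, dx = - \frac{10}{\left(a + 1\right)^{3}},$$
and the integrand here is exactly the target integrand, so $I = - \frac{10}{\left(a + 1\right)^{3}}$.

Setting $a = \frac{5}{3}$:
$$I = - \frac{135}{256}.$$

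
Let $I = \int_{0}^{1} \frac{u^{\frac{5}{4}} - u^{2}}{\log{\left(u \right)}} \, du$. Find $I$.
$- \log{\left(\frac{4}{3} \right)}$

Introduce a parameter $a$ in the exponent: let $I(a) = \int_{0}^{1} \frac{u^{\frac{5}{4}} - u^{a}}{\log{\left(u \right)}} \, du$.

Since $\dfrac{\partial}{\partial a}\,u^{a} = u^{a} \ln u$, the $\ln u$ in the denominator cancels and
$$\frac{dI}{da} = \int_{0}^{1} -1 u^{a} \, du = -1 \left[\frac{u^{a+1}}{a+1}\right]_0^1 = - \frac{1}{a + 1}.$$

Integrating with respect to $a$ gives $I(a) = - \log{\left(\frac{4 a}{9} + \frac{4}{9} \right)} + C$.

At $a = \frac{5}{4}$ the integrand is identically $0$, so $I(\frac{5}{4}) = 0$. The closed form gives $0$, hence $C = 0$.

Setting $a = 2$:
$$I = - \log{\left(\frac{4}{3} \right)}.$$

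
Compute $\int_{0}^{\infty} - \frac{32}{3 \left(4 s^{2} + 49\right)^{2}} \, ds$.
$- \frac{4 \pi}{1029}$

Recall the elementary integral
$$J(a) = \int_{0}^{\infty} - \frac{2}{3 \left(a^{2} + s^{2}\right)} \, ds = - \frac{\pi}{3 a}.$$

Differentiating under the integral sign with respect to $a$,
$$\frac{dJ}{da} = \int_{0}^{\infty} \frac{4 a}{3 \left(a^{2} + s^{2}\right)^{2}} \, ds = \frac{\pi}{3 a^{2}},$$
so $\int_{0}^{\infty} - \frac{2}{3 \left(a^{2} + s^{2}\right)^{2}} \, ds = - \frac{\pi}{6 a^{3}}$.

Setting $a = \frac{7}{2}$:
$$I = - \frac{4 \pi}{1029}.$$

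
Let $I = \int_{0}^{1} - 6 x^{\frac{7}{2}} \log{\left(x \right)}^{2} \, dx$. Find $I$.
$- \frac{32}{243}$

Consider the simpler parametrised integral
$$J(a) = \int_{0}^{1} - 6 x^{a} \, dx = - \frac{6}{a + 1}.$$

Differentiating under the integral sign brings down a factor of $\ln x$:
$$\frac{dJ}{da} = \int_{0}^{1} - 6 x^{a} \log{\left(x \right)} \, dx = \frac{6}{\left(a + 1\right)^{2}}.$$

Repeating twice in total — each differentiation brings down another $\ln x$ — gives
$$\frac{d^{2}J}{da^{2}} = \int_{0}^{1} - 6 x^{a} \log{\left(x \right)}^{2} \, dx = - \frac{12}{\left(a + 1\right)^{3}},$$
and the integrand here is exactly the target integrand, so $I = - \frac{12}{\left(a + 1\right)^{3}}$.

Setting $a = \frac{7}{2}$:
$$I = - \frac{32}{243}.$$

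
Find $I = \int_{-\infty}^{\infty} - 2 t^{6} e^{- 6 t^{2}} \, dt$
$- \frac{5 \sqrt{6} \sqrt{\pi}}{1728}$

Consider the simpler parametrised integral
$$J(a) = \int_{-\infty}^{\infty} - 2 e^{- a t^{2}} \, dt = - \frac{2 \sqrt{\pi}}{\sqrt{a}}.$$

Differentiating under the integral sign brings down a factor of $(-t^2)$:
$$\frac{dJ}{da} = \int_{-\infty}^{\infty} 2 t^{2} e^{- a t^{2}} \, dt = \frac{\sqrt{\pi}}{a^{\frac{3}{2}}}.$$

Repeating $3$ times in total — each differentiation brings down another $(-t^2)$ — gives
$$\frac{d^{3}J}{da^{3}} = \int_{-\infty}^{\infty} 2 t^{6} e^{- a t^{2}} \, dt = \frac{15 \sqrt{\pi}}{4 a^{\frac{7}{2}}},$$
and the integrand here is $(-1)^{3}$ times the target integrand, so $I = (-1)^{3}\,\frac{d^{3}J}{da^{3}} = - \frac{15 \sqrt{\pi}}{4 a^{\frac{7}{2}}}$.

Setting $a = 6$:
$$I = - \frac{5 \sqrt{6} \sqrt{\pi}}{1728}.$$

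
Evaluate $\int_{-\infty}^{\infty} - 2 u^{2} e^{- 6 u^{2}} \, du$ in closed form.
$- \frac{\sqrt{6} \sqrt{\pi}}{36}$

Consider the simpler parametrised integral
$$J(a) = \int_{-\infty}^{\infty} - 2 e^{- a u^{2}} \, du = - \frac{2 \sqrt{\pi}}{\sqrt{a}}.$$

Differentiating under the integral sign brings down a factor of $(-u^2)$:
$$\frac{dJ}{da} = \int_{-\infty}^{\infty} 2 u^{2} e^{- a u^{2}} \, du = \frac{\sqrt{\pi}}{a^{\frac{3}{2}}}.$$

The integral on the left is $-I$, so $I = - \frac{\sqrt{\pi}}{a^{\frac{3}{2}}}$.

Setting $a = 6$:
$$I = - \frac{\sqrt{6} \sqrt{\pi}}{36}.$$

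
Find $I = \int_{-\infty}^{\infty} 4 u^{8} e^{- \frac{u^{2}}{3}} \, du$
$\frac{8505 \sqrt{3} \sqrt{\pi}}{4}$

Consider the simpler parametrised integral
$$J(a) = \int_{-\infty}^{\infty} 4 e^{- a u^{2}} \, du = \frac{4 \sqrt{\pi}}{\sqrt{a}}.$$

Differentiating under the integral sign brings down a factor of $(-u^2)$:
$$\frac{dJ}{da} = \int_{-\infty}^{\infty} - 4 u^{2} e^{- a u^{2}} \, du = - \frac{2 \sqrt{\pi}}{a^{\frac{3}{2}}}.$$

Repeating $4$ times in total — each differentiation brings down another $(-u^2)$ — gives
$$\frac{d^{4}J}{da^{4}} = \int_{-\infty}^{\infty} 4 u^{8} e^{- a u^{2}} \, du = \frac{105 \sqrt{\pi}}{4 a^{\frac{9}{2}}},$$
and the integrand here is exactly the target integrand, so $I = \frac{105 \sqrt{\pi}}{4 a^{\frac{9}{2}}}$.

Setting $a = \frac{1}{3}$:
$$I = \frac{8505 \sqrt{3} \sqrt{\pi}}{4}.$$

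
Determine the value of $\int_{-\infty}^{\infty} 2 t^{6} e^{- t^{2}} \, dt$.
$\frac{15 \sqrt{\pi}}{4}$

Consider the simpler parametrised integral
$$J(a) = \int_{-\infty}^{\infty} 2 e^{- a t^{2}} \, dt = \frac{2 \sqrt{\pi}}{\sqrt{a}}.$$

Differentiating under the integral sign brings down a factor of $(-t^2)$:
$$\frac{dJ}{da} = \int_{-\infty}^{\infty} - 2 t^{2} e^{- a t^{2}} \, dt = - \frac{\sqrt{\pi}}{a^{\frac{3}{2}}}.$$

Repeating $3$ times in total — each differentiation brings down another $(-t^2)$ — gives
$$\frac{d^{3}J}{da^{3}} = \int_{-\infty}^{\infty} - 2 t^{6} e^{- a t^{2}} \, dt = - \frac{15 \sqrt{\pi}}{4 a^{\frac{7}{2}}},$$
and the integrand here is $(-1)^{3}$ times the target integrand, so $I = (-1)^{3}\,\frac{d^{3}J}{da^{3}} = \frac{15 \sqrt{\pi}}{4 a^{\frac{7}{2}}}$.

Setting $a = 1$:
$$I = \frac{15 \sqrt{\pi}}{4}.$$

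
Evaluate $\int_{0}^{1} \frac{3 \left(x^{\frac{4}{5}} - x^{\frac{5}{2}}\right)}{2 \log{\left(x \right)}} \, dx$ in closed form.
$\log{\left(\frac{54 \sqrt{70}}{1225} \right)}$

Introduce a parameter $a$ in the exponent: let $I(a) = \int_{0}^{1} \frac{3 \left(- x^{\frac{5}{2}} + x^{a}\right)}{2 \log{\left(x \right)}} \, dx$.

Since $\dfrac{\partial}{\partial a}\,x^{a} = x^{a} \ln x$, the $\ln x$ in the denominator cancels and
$$\frac{dI}{da} = \int_{0}^{1} \frac{3}{2} x^{a} \, dx = \frac{3}{2} \left[\frac{x^{a+1}}{a+1}\right]_0^1 = \frac{3}{2 \left(a + 1\right)}.$$

Integrating with respect to $a$ gives $I(a) = \log{\left(\frac{2 \sqrt{14} \left(a + 1\right)^{\frac{3}{2}}}{49} \right)} + C$.

At $a = \frac{5}{2}$ the integrand is identically $0$, so $I(\frac{5}{2}) = 0$. The closed form gives $0$, hence $C = 0$.

Setting $a = \frac{4}{5}$:
$$I = \log{\left(\frac{54 \sqrt{70}}{1225} \right)}.$$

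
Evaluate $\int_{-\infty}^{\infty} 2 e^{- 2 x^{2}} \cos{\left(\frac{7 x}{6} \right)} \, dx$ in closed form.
$\frac{\sqrt{2} \sqrt{\pi}}{e^{\frac{49}{288}}}$

Define $I(b) = \int_{-\infty}^{\infty} 2 e^{- 2 x^{2}} \cos{\left(b x \right)} \, dx$.

Differentiating under the integral sign,
$$I'(b) = \int_{-\infty}^{\infty} - 2 x e^{- 2 x^{2}} \sin{\left(b x \right)} \, dx.$$

Integrate $\int_{-\infty}^{\infty} x \sin(b x)\, e^{- 2 x^{2}}\, dx$ by parts with $u = \sin(b x)$ and $dv = x\, e^{- 2 x^{2}}\, dx$, giving $v = - \frac{e^{- 2 x^{2}}}{4}$. The boundary term vanishes and
$$\int_{-\infty}^{\infty} x \sin(b x)\, e^{- 2 x^{2}}\, dx = \frac{b}{4} \int_{-\infty}^{\infty} \cos(b x)\, e^{- 2 x^{2}}\, dx,$$
so $I'(b) = - \frac{b}{4}\, I(b)$.

This is a separable first-order ODE; solving with the initial condition $I(0) = \int_{-\infty}^{\infty} 2 e^{- 2 x^{2}}\,dx = \sqrt{2} \sqrt{\pi}$ gives
$$I(b) = \sqrt{2} \sqrt{\pi} e^{- \frac{b^{2}}{8}}.$$

Setting $b = \frac{7}{6}$:
$$I = \frac{\sqrt{2} \sqrt{\pi}}{e^{\frac{49}{288}}}.$$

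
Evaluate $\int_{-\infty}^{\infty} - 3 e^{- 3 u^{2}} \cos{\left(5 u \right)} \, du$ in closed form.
$- \frac{\sqrt{3} \sqrt{\pi}}{e^{\frac{25}{12}}}$

Let $b$ denote the cosine frequency and define $I(b) = \int_{-\infty}^{\infty} - 3 e^{- 3 u^{2}} \cos{\left(b u \right)} \, du$.

Differentiating under the integral sign,
$$I'(b) = \int_{-\infty}^{\infty} 3 u e^{- 3 u^{2}} \sin{\left(b u \right)} \, du.$$

Integrate $\int_{-\infty}^{\infty} u \sin(b u)\, e^{- 3 u^{2}}\, du$ by parts with $w = \sin(b u)$ and $dv = u\, e^{- 3 u^{2}}\, du$, giving $v = - \frac{e^{- 3 u^{2}}}{6}$. The boundary term vanishes and
$$\int_{-\infty}^{\infty} u \sin(b u)\, e^{- 3 u^{2}}\, du = \frac{b}{6} \int_{-\infty}^{\infty} \cos(b u)\, e^{- 3 u^{2}}\, du,$$
so $I'(b) = - \frac{b}{6}\, I(b)$.

This is a separable first-order ODE; solving with the initial condition $I(0) = \int_{-\infty}^{\infty} - 3 e^{- 3 u^{2}}\,du = - \sqrt{3} \sqrt{\pi}$ gives
$$I(b) = - \sqrt{3} \sqrt{\pi} e^{- \frac{b^{2}}{12}}.$$

Setting $b = 5$:
$$I = - \frac{\sqrt{3} \sqrt{\pi}}{e^{\frac{25}{12}}}.$$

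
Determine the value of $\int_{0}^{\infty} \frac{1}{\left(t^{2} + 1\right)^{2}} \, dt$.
$\frac{\pi}{4}$

Start from the standard arctangent integral
$$J(a) = \int_{0}^{\infty} \frac{1}{a^{2} + t^{2}} \, dt = \frac{\pi}{2 a}.$$

Differentiating under the integral sign with respect to $a$,
$$\frac{dJ}{da} = \int_{0}^{\infty} - \frac{2 a}{\left(a^{2} + t^{2}\right)^{2}} \, dt = - \frac{\pi}{2 a^{2}},$$
so $\int_{0}^{\infty} \frac{1}{\left(a^{2} + t^{2}\right)^{2}} \, dt = \frac{\pi}{4 a^{3}}$.

Setting $a = 1$:
$$I = \frac{\pi}{4}.$$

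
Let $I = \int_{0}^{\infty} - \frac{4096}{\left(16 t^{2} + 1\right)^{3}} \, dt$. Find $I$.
$- 192 \pi$

Start from the standard arctangent integral
$$J(a) = \int_{0}^{\infty} - \frac{1}{a^{2} + t^{2}} \, dt = - \frac{\pi}{2 a}.$$

Differentiating under the integral sign with respect to $a$,
$$\frac{dJ}{da} = \int_{0}^{\infty} \frac{2 a}{\left(a^{2} + t^{2}\right)^{2}} \, dt = \frac{\pi}{2 a^{2}},$$
so $\int_{0}^{\infty} - \frac{1}{\left(a^{2} + t^{2}\right)^{2}} \, dt = - \frac{\pi}{4 a^{3}}$.

Repeating — each differentiation of $1/(t^2+a^2)^j$ produces $-2ja/(t^2+a^2)^{j+1}$ — and dividing through by $-2ja$ at each step yields, after $2$ differentiations in total,
$$\int_{0}^{\infty} - \frac{1}{\left(a^{2} + t^{2}\right)^{3}} \, dt = - \frac{3 \pi}{16 a^{5}}.$$

Setting $a = \frac{1}{4}$:
$$I = - 192 \pi.$$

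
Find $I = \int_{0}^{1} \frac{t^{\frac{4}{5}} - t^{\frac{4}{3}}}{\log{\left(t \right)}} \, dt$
$\log{\left(\frac{27}{35} \right)}$

Replace the exponent $\frac{4}{5}$ by a parameter $a$: let $I(a) = \int_{0}^{1} \frac{- t^{\frac{4}{3}} + t^{a}}{\log{\left(t \right)}} \, dt$.

Since $\dfrac{\partial}{\partial a}\,t^{a} = t^{a} \ln t$, the $\ln t$ in the denominator cancels and
$$\frac{dI}{da} = \int_{0}^{1} t^{a} \, dt = \left[\frac{t^{a+1}}{a+1}\right]_0^1 = \frac{1}{a + 1}.$$

Integrating with respect to $a$ gives $I(a) = \log{\left(\frac{3 a}{7} + \frac{3}{7} \right)} + C$.

At $a = \frac{4}{3}$ the integrand is identically $0$, so $I(\frac{4}{3}) = 0$. The closed form gives $0$, hence $C = 0$.

Setting $a = \frac{4}{5}$:
$$I = \log{\left(\frac{27}{35} \right)}.$$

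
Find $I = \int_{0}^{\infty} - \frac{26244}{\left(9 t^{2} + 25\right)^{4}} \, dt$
$- \frac{2187 \pi}{125000}$

Recall the elementary integral
$$J(a) = \int_{0}^{\infty} - \frac{4}{a^{2} + t^{2}} \, dt = - \frac{2 \pi}{a}.$$

Differentiating under the integral sign with respect to $a$,
$$\frac{dJ}{da} = \int_{0}^{\infty} \frac{8 a}{\left(a^{2} + t^{2}\right)^{2}} \, dt = \frac{2 \pi}{a^{2}},$$
so $\int_{0}^{\infty} - \frac{4}{\left(a^{2} + t^{2}\right)^{2}} \, dt = - \frac{\pi}{a^{3}}$.

Repeating — each differentiation of $1/(t^2+a^2)^j$ produces $-2ja/(t^2+a^2)^{j+1}$ — and dividing through by $-2ja$ at each step yields, after $3$ differentiations in total,
$$\int_{0}^{\infty} - \frac{4}{\left(a^{2} + t^{2}\right)^{4}} \, dt = - \frac{5 \pi}{8 a^{7}}.$$

Setting $a = \frac{5}{3}$:
$$I = - \frac{2187 \pi}{125000}.$$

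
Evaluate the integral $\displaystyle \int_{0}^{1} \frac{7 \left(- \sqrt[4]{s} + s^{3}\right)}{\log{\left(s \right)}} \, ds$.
$- \log{\left(\frac{78125}{268435456} \right)}$

Introduce a parameter $a$ in the exponent: let $I(a) = \int_{0}^{1} \frac{7 \left(s^{3} - s^{a}\right)}{\log{\left(s \right)}} \, ds$.

Since $\dfrac{\partial}{\partial a}\,s^{a} = s^{a} \ln s$, the $\ln s$ in the denominator cancels and
$$\frac{dI}{da} = \int_{0}^{1} -7 s^{a} \, ds = -7 \left[\frac{s^{a+1}}{a+1}\right]_0^1 = - \frac{7}{a + 1}.$$

Integrating with respect to $a$ gives $I(a) = - \log{\left(\frac{\left(a + 1\right)^{7}}{16384} \right)} + C$.

At $a = 3$ the integrand is identically $0$, so $I(3) = 0$. The closed form gives $0$, hence $C = 0$.

Setting $a = \frac{1}{4}$:
$$I = - \log{\left(\frac{78125}{268435456} \right)}.$$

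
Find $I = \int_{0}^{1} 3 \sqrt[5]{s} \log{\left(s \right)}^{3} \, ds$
$- \frac{625}{72}$

Consider the simpler parametrised integral
$$J(a) = \int_{0}^{1} 3 s^{a} \, ds = \frac{3}{a + 1}.$$

Differentiating under the integral sign brings down a factor of $\ln s$:
$$\frac{dJ}{da} = \int_{0}^{1} 3 s^{a} \log{\left(s \right)} \, ds = - \frac{3}{\left(a + 1\right)^{2}}.$$

Repeating $3$ times in total — each differentiation brings down another $\ln s$ — gives
$$\frac{d^{3}J}{da^{3}} = \int_{0}^{1} 3 s^{a} \log{\left(s \right)}^{3} \, ds = - \frac{18}{\left(a + 1\right)^{4}},$$
and the integrand here is exactly the target integrand, so $I = - \frac{18}{\left(a + 1\right)^{4}}$.

Setting $a = \frac{1}{5}$:
$$I = - \frac{625}{72}.$$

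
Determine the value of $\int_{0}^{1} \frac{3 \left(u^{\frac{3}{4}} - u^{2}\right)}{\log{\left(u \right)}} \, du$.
$- \log{\left(\frac{1728}{343} \right)}$

Introduce a parameter $a$ in the exponent: let $I(a) = \int_{0}^{1} \frac{3 \left(u^{\frac{3}{4}} - u^{a}\right)}{\log{\left(u \right)}} \, du$.

Since $\dfrac{\partial}{\partial a}\,u^{a} = u^{a} \ln u$, the $\ln u$ in the denominator cancels and
$$\frac{dI}{da} = \int_{0}^{1} -3 u^{a} \, du = -3 \left[\frac{u^{a+1}}{a+1}\right]_0^1 = - \frac{3}{a + 1}.$$

Integrating with respect to $a$ gives $I(a) = - \log{\left(\frac{64 \left(a + 1\right)^{3}}{343} \right)} + C$.

At $a = \frac{3}{4}$ the integrand is identically $0$, so $I(\frac{3}{4}) = 0$. The closed form gives $0$, hence $C = 0$.

Setting $a = 2$:
$$I = - \log{\left(\frac{1728}{343} \right)}.$$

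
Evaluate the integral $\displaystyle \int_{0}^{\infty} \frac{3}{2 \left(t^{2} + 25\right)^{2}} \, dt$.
$\frac{3 \pi}{1000}$

Begin with the known result
$$J(a) = \int_{0}^{\infty} \frac{3}{2 \left(a^{2} + t^{2}\right)} \, dt = \frac{3 \pi}{4 a}.$$

Differentiating under the integral sign with respect to $a$,
$$\frac{dJ}{da} = \int_{0}^{\infty} - \frac{3 a}{\left(a^{2} + t^{2}\right)^{2}} \, dt = - \frac{3 \pi}{4 a^{2}},$$
so $\int_{0}^{\infty} \frac{3}{2 \left(a^{2} + t^{2}\right)^{2}} \, dt = \frac{3 \pi}{8 a^{3}}$.

Setting $a = 5$:
$$I = \frac{3 \pi}{1000}.$$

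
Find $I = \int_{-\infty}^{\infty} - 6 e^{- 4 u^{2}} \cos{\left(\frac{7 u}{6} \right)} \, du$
$- \frac{3 \sqrt{\pi}}{e^{\frac{49}{576}}}$

Treat the cosine frequency as a parameter and define $I(b) = \int_{-\infty}^{\infty} - 6 e^{- 4 u^{2}} \cos{\left(b u \right)} \, du$.

Differentiating under the integral sign,
$$I'(b) = \int_{-\infty}^{\infty} 6 u e^{- 4 u^{2}} \sin{\left(b u \right)} \, du.$$

Integrate $\int_{-\infty}^{\infty} u \sin(b u)\, e^{- 4 u^{2}}\, du$ by parts with $w = \sin(b u)$ and $dv = u\, e^{- 4 u^{2}}\, du$, giving $v = - \frac{e^{- 4 u^{2}}}{8}$. The boundary term vanishes and
$$\int_{-\infty}^{\infty} u \sin(b u)\, e^{- 4 u^{2}}\, du = \frac{b}{8} \int_{-\infty}^{\infty} \cos(b u)\, e^{- 4 u^{2}}\, du,$$
so $I'(b) = - \frac{b}{8}\, I(b)$.

This is a separable first-order ODE; solving with the initial condition $I(0) = \int_{-\infty}^{\infty} - 6 e^{- 4 u^{2}}\,du = - 3 \sqrt{\pi}$ gives
$$I(b) = - 3 \sqrt{\pi} e^{- \frac{b^{2}}{16}}.$$

Setting $b = \frac{7}{6}$:
$$I = - \frac{3 \sqrt{\pi}}{e^{\frac{49}{576}}}.$$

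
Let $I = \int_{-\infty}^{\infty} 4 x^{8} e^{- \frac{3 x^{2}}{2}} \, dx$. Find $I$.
$\frac{140 \sqrt{6} \sqrt{\pi}}{81}$

Start from the elementary integral
$$J(a) = \int_{-\infty}^{\infty} 4 e^{- a x^{2}} \, dx = \frac{4 \sqrt{\pi}}{\sqrt{a}}.$$

Differentiating under the integral sign brings down a factor of $(-x^2)$:
$$\frac{dJ}{da} = \int_{-\infty}^{\infty} - 4 x^{2} e^{- a x^{2}} \, dx = - \frac{2 \sqrt{\pi}}{a^{\frac{3}{2}}}.$$

Repeating $4$ times in total — each differentiation brings down another $(-x^2)$ — gives
$$\frac{d^{4}J}{da^{4}} = \int_{-\infty}^{\infty} 4 x^{8} e^{- a x^{2}} \, dx = \frac{105 \sqrt{\pi}}{4 a^{\frac{9}{2}}},$$
and the integrand here is exactly the target integrand, so $I = \frac{105 \sqrt{\pi}}{4 a^{\frac{9}{2}}}$.

Setting $a = \frac{3}{2}$:
$$I = \frac{140 \sqrt{6} \sqrt{\pi}}{81}.$$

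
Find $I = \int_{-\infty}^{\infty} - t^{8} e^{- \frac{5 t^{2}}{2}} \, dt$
$- \frac{21 \sqrt{10} \sqrt{\pi}}{625}$

Start from the elementary integral
$$J(a) = \int_{-\infty}^{\infty} - e^{- a t^{2}} \, dt = - \frac{\sqrt{\pi}}{\sqrt{a}}.$$

Differentiating under the integral sign brings down a factor of $(-t^2)$:
$$\frac{dJ}{da} = \int_{-\infty}^{\infty} t^{2} e^{- a t^{2}} \, dt = \frac{\sqrt{\pi}}{2 a^{\frac{3}{2}}}.$$

Repeating $4$ times in total — each differentiation brings down another $(-t^2)$ — gives
$$\frac{d^{4}J}{da^{4}} = \int_{-\infty}^{\infty} - t^{8} e^{- a t^{2}} \, dt = - \frac{105 \sqrt{\pi}}{16 a^{\frac{9}{2}}},$$
and the integrand here is exactly the target integrand, so $I = - \frac{105 \sqrt{\pi}}{16 a^{\frac{9}{2}}}$.

Setting $a = \frac{5}{2}$:
$$I = - \frac{21 \sqrt{10} \sqrt{\pi}}{625}.$$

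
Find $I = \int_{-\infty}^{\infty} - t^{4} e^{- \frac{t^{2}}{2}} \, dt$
$- 3 \sqrt{2} \sqrt{\pi}$

Consider the simpler parametrised integral
$$J(a) = \int_{-\infty}^{\infty} - e^{- a t^{2}} \, dt = - \frac{\sqrt{\pi}}{\sqrt{a}}.$$

Differentiating under the integral sign brings down a factor of $(-t^2)$:
$$\frac{dJ}{da} = \int_{-\infty}^{\infty} t^{2} e^{- a t^{2}} \, dt = \frac{\sqrt{\pi}}{2 a^{\frac{3}{2}}}.$$

Repeating twice in total — each differentiation brings down another $(-t^2)$ — gives
$$\frac{d^{2}J}{da^{2}} = \int_{-\infty}^{\infty} - t^{4} e^{- a t^{2}} \, dt = - \frac{3 \sqrt{\pi}}{4 a^{\frac{5}{2}}},$$
and the integrand here is exactly the target integrand, so $I = - \frac{3 \sqrt{\pi}}{4 a^{\frac{5}{2}}}$.

Setting $a = \frac{1}{2}$:
$$I = - 3 \sqrt{2} \sqrt{\pi}.$$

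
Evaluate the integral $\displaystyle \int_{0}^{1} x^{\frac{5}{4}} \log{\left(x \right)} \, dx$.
$- \frac{16}{81}$

Begin with the known integral
$$J(a) = \int_{0}^{1} x^{a} \, dx = \frac{1}{a + 1}.$$

Differentiating under the integral sign brings down a factor of $\ln x$:
$$\frac{dJ}{da} = \int_{0}^{1} x^{a} \log{\left(x \right)} \, dx = - \frac{1}{\left(a + 1\right)^{2}}.$$

The integral on the left is $I$, so $I = - \frac{1}{\left(a + 1\right)^{2}}$.

Setting $a = \frac{5}{4}$:
$$I = - \frac{16}{81}.$$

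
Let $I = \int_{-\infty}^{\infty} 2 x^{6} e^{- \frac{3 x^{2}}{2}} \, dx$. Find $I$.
$\frac{10 \sqrt{6} \sqrt{\pi}}{27}$

Begin with the known integral
$$J(a) = \int_{-\infty}^{\infty} 2 e^{- a x^{2}} \, dx = \frac{2 \sqrt{\pi}}{\sqrt{a}}.$$

Differentiating under the integral sign brings down a factor of $(-x^2)$:
$$\frac{dJ}{da} = \int_{-\infty}^{\infty} - 2 x^{2} e^{- a x^{2}} \, dx = - \frac{\sqrt{\pi}}{a^{\frac{3}{2}}}.$$

Repeating $3$ times in total — each differentiation brings down another $(-x^2)$ — gives
$$\frac{d^{3}J}{da^{3}} = \int_{-\infty}^{\infty} - 2 x^{6} e^{- a x^{2}} \, dx = - \frac{15 \sqrt{\pi}}{4 a^{\frac{7}{2}}},$$
and the integrand here is $(-1)^{3}$ times the target integrand, so $I = (-1)^{3}\,\frac{d^{3}J}{da^{3}} = \frac{15 \sqrt{\pi}}{4 a^{\frac{7}{2}}}$.

Setting $a = \frac{3}{2}$:
$$I = \frac{10 \sqrt{6} \sqrt{\pi}}{27}.$$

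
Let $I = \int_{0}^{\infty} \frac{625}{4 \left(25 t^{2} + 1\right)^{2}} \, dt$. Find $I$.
$\frac{125 \pi}{16}$

Start from the standard arctangent integral
$$J(a) = \int_{0}^{\infty} \frac{1}{4 \left(a^{2} + t^{2}\right)} \, dt = \frac{\pi}{8 a}.$$

Differentiating under the integral sign with respect to $a$,
$$\frac{dJ}{da} = \int_{0}^{\infty} - \frac{a}{2 \left(a^{2} + t^{2}\right)^{2}} \, dt = - \frac{\pi}{8 a^{2}},$$
so $\int_{0}^{\infty} \frac{1}{4 \left(a^{2} + t^{2}\right)^{2}} \, dt = \frac{\pi}{16 a^{3}}$.

Setting $a = \frac{1}{5}$:
$$I = \frac{125 \pi}{16}.$$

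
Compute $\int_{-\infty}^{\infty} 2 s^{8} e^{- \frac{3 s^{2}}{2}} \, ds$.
$\frac{70 \sqrt{6} \sqrt{\pi}}{81}$

Start from the elementary integral
$$J(a) = \int_{-\infty}^{\infty} 2 e^{- a s^{2}} \, ds = \frac{2 \sqrt{\pi}}{\sqrt{a}}.$$

Differentiating under the integral sign brings down a factor of $(-s^2)$:
$$\frac{dJ}{da} = \int_{-\infty}^{\infty} - 2 s^{2} e^{- a s^{2}} \, ds = - \frac{\sqrt{\pi}}{a^{\frac{3}{2}}}.$$

Repeating $4$ times in total — each differentiation brings down another $(-s^2)$ — gives
$$\frac{d^{4}J}{da^{4}} = \int_{-\infty}^{\infty} 2 s^{8} e^{- a s^{2}} \, ds = \frac{105 \sqrt{\pi}}{8 a^{\frac{9}{2}}},$$
and the integrand here is exactly the target integrand, so $I = \frac{105 \sqrt{\pi}}{8 a^{\frac{9}{2}}}$.

Setting $a = \frac{3}{2}$:
$$I = \frac{70 \sqrt{6} \sqrt{\pi}}{81}.$$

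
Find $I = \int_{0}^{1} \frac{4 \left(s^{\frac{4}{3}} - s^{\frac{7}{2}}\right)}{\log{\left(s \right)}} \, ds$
$- \log{\left(\frac{531441}{38416} \right)}$

Replace the exponent $\frac{7}{2}$ by a parameter $a$: let $I(a) = \int_{0}^{1} \frac{4 \left(s^{\frac{4}{3}} - s^{a}\right)}{\log{\left(s \right)}} \, ds$.

Since $\dfrac{\partial}{\partial a}\,s^{a} = s^{a} \ln s$, the $\ln s$ in the denominator cancels and
$$\frac{dI}{da} = \int_{0}^{1} -4 s^{a} \, ds = -4 \left[\frac{s^{a+1}}{a+1}\right]_0^1 = - \frac{4}{a + 1}.$$

Integrating with respect to $a$ gives $I(a) = - \log{\left(\frac{81 \left(a + 1\right)^{4}}{2401} \right)} + C$.

At $a = \frac{4}{3}$ the integrand is identically $0$, so $I(\frac{4}{3}) = 0$. The closed form gives $0$, hence $C = 0$.

Setting $a = \frac{7}{2}$:
$$I = - \log{\left(\frac{531441}{38416} \right)}.$$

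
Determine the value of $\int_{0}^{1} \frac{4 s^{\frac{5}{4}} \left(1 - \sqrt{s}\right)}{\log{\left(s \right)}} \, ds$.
$- \log{\left(\frac{14641}{6561} \right)}$

Consider the one-parameter family: let $I(a) = \int_{0}^{1} \frac{4 \left(s^{\frac{5}{4}} - s^{a}\right)}{\log{\left(s \right)}} \, ds$.

Since $\dfrac{\partial}{\partial a}\,s^{a} = s^{a} \ln s$, the $\ln s$ in the denominator cancels and
$$\frac{dI}{da} = \int_{0}^{1} -4 s^{a} \, ds = -4 \left[\frac{s^{a+1}}{a+1}\right]_0^1 = - \frac{4}{a + 1}.$$

Integrating with respect to $a$ gives $I(a) = - \log{\left(\frac{256 \left(a + 1\right)^{4}}{6561} \right)} + C$.

At $a = \frac{5}{4}$ the integrand is identically $0$, so $I(\frac{5}{4}) = 0$. The closed form gives $0$, hence $C = 0$.

Setting $a = \frac{7}{4}$:
$$I = - \log{\left(\frac{14641}{6561} \right)}.$$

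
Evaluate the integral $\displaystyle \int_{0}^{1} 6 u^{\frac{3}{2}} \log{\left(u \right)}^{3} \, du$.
$- \frac{576}{625}$

Consider the simpler parametrised integral
$$J(a) = \int_{0}^{1} 6 u^{a} \, du = \frac{6}{a + 1}.$$

Differentiating under the integral sign brings down a factor of $\ln u$:
$$\frac{dJ}{da} = \int_{0}^{1} 6 u^{a} \log{\left(u \right)} \, du = - \frac{6}{\left(a + 1\right)^{2}}.$$

Repeating $3$ times in total — each differentiation brings down another $\ln u$ — gives
$$\frac{d^{3}J}{da^{3}} = \int_{0}^{1} 6 u^{a} \log{\left(u \right)}^{3} \, du = - \frac{36}{\left(a + 1\right)^{4}},$$
and the integrand here is exactly the target integrand, so $I = - \frac{36}{\left(a + 1\right)^{4}}$.

Setting $a = \frac{3}{2}$:
$$I = - \frac{576}{625}.$$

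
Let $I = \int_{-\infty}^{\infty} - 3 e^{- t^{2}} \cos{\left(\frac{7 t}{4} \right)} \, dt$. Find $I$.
$- \frac{3 \sqrt{\pi}}{e^{\frac{49}{64}}}$

Let $b$ denote the cosine frequency and define $I(b) = \int_{-\infty}^{\infty} - 3 e^{- t^{2}} \cos{\left(b t \right)} \, dt$.

Differentiating under the integral sign,
$$I'(b) = \int_{-\infty}^{\infty} 3 t e^{- t^{2}} \sin{\left(b t \right)} \, dt.$$

Integrate $\int_{-\infty}^{\infty} t \sin(b t)\, e^{- t^{2}}\, dt$ by parts with $u = \sin(b t)$ and $dv = t\, e^{- t^{2}}\, dt$, giving $v = - \frac{e^{- t^{2}}}{2}$. The boundary term vanishes and
$$\int_{-\infty}^{\infty} t \sin(b t)\, e^{- t^{2}}\, dt = \frac{b}{2} \int_{-\infty}^{\infty} \cos(b t)\, e^{- t^{2}}\, dt,$$
so $I'(b) = - \frac{b}{2}\, I(b)$.

This is a separable first-order ODE; solving with the initial condition $I(0) = \int_{-\infty}^{\infty} - 3 e^{- t^{2}}\,dt = - 3 \sqrt{\pi}$ gives
$$I(b) = - 3 \sqrt{\pi} e^{- \frac{b^{2}}{4}}.$$

Setting $b = \frac{7}{4}$:
$$I = - \frac{3 \sqrt{\pi}}{e^{\frac{49}{64}}}.$$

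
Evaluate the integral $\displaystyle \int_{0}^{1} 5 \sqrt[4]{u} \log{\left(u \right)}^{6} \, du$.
$\frac{2359296}{3125}$

Consider the simpler parametrised integral
$$J(a) = \int_{0}^{1} 5 u^{a} \, du = \frac{5}{a + 1}.$$

Differentiating under the integral sign brings down a factor of $\ln u$:
$$\frac{dJ}{da} = \int_{0}^{1} 5 u^{a} \log{\left(u \right)} \, du = - \frac{5}{\left(a + 1\right)^{2}}.$$

Repeating $6$ times in total — each differentiation brings down another $\ln u$ — gives
$$\frac{d^{6}J}{da^{6}} = \int_{0}^{1} 5 u^{a} \log{\left(u \right)}^{6} \, du = \frac{3600}{\left(a + 1\right)^{7}},$$
and the integrand here is exactly the target integrand, so $I = \frac{3600}{\left(a + 1\right)^{7}}$.

Setting $a = \frac{1}{4}$:
$$I = \frac{2359296}{3125}.$$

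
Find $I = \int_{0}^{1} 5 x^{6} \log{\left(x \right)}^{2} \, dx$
$\frac{10}{343}$

Begin with the known integral
$$J(a) = \int_{0}^{1} 5 x^{a} \, dx = \frac{5}{a + 1}.$$

Differentiating under the integral sign brings down a factor of $\ln x$:
$$\frac{dJ}{da} = \int_{0}^{1} 5 x^{a} \log{\left(x \right)} \, dx = - \frac{5}{\left(a + 1\right)^{2}}.$$

Repeating twice in total — each differentiation brings down another $\ln x$ — gives
$$\frac{d^{2}J}{da^{2}} = \int_{0}^{1} 5 x^{a} \log{\left(x \right)}^{2} \, dx = \frac{10}{\left(a + 1\right)^{3}},$$
and the integrand here is exactly the target integrand, so $I = \frac{10}{\left(a + 1\right)^{3}}$.

Setting $a = 6$:
$$I = \frac{10}{343}.$$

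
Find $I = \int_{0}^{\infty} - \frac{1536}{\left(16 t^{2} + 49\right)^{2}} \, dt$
$- \frac{96 \pi}{343}$

Begin with the known result
$$J(a) = \int_{0}^{\infty} - \frac{6}{a^{2} + t^{2}} \, dt = - \frac{3 \pi}{a}.$$

Differentiating under the integral sign with respect to $a$,
$$\frac{dJ}{da} = \int_{0}^{\infty} \frac{12 a}{\left(a^{2} + t^{2}\right)^{2}} \, dt = \frac{3 \pi}{a^{2}},$$
so $\int_{0}^{\infty} - \frac{6}{\left(a^{2} + t^{2}\right)^{2}} \, dt = - \frac{3 \pi}{2 a^{3}}$.

Setting $a = \frac{7}{4}$:
$$I = - \frac{96 \pi}{343}.$$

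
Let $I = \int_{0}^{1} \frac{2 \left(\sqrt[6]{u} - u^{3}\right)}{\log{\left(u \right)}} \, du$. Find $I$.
$\log{\left(\frac{49}{576} \right)}$

Replace the exponent $\frac{1}{6}$ by a parameter $a$: let $I(a) = \int_{0}^{1} \frac{2 \left(- u^{3} + u^{a}\right)}{\log{\left(u \right)}} \, du$.

Since $\dfrac{\partial}{\partial a}\,u^{a} = u^{a} \ln u$, the $\ln u$ in the denominator cancels and
$$\frac{dI}{da} = \int_{0}^{1} 2 u^{a} \, du = 2 \left[\frac{u^{a+1}}{a+1}\right]_0^1 = \frac{2}{a + 1}.$$

Integrating with respect to $a$ gives $I(a) = \log{\left(\frac{\left(a + 1\right)^{2}}{16} \right)} + C$.

At $a = 3$ the integrand is identically $0$, so $I(3) = 0$. The closed form gives $0$, hence $C = 0$.

Setting $a = \frac{1}{6}$:
$$I = \log{\left(\frac{49}{576} \right)}.$$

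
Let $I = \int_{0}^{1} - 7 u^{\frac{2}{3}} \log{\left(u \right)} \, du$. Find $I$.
$\frac{63}{25}$

Begin with the known integral
$$J(a) = \int_{0}^{1} - 7 u^{a} \, du = - \frac{7}{a + 1}.$$

Differentiating under the integral sign brings down a factor of $\ln u$:
$$\frac{dJ}{da} = \int_{0}^{1} - 7 u^{a} \log{\left(u \right)} \, du = \frac{7}{\left(a + 1\right)^{2}}.$$

The integral on the left is $I$, so $I = \frac{7}{\left(a + 1\right)^{2}}$.

Setting $a = \frac{2}{3}$:
$$I = \frac{63}{25}.$$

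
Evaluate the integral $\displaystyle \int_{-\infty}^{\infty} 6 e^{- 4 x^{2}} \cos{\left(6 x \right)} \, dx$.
$\frac{3 \sqrt{\pi}}{e^{\frac{9}{4}}}$

Let $b$ denote the cosine frequency and define $I(b) = \int_{-\infty}^{\infty} 6 e^{- 4 x^{2}} \cos{\left(b x \right)} \, dx$.

Differentiating under the integral sign,
$$I'(b) = \int_{-\infty}^{\infty} - 6 x e^{- 4 x^{2}} \sin{\left(b x \right)} \, dx.$$

Integrate $\int_{-\infty}^{\infty} x \sin(b x)\, e^{- 4 x^{2}}\, dx$ by parts with $u = \sin(b x)$ and $dv = x\, e^{- 4 x^{2}}\, dx$, giving $v = - \frac{e^{- 4 x^{2}}}{8}$. The boundary term vanishes and
$$\int_{-\infty}^{\infty} x \sin(b x)\, e^{- 4 x^{2}}\, dx = \frac{b}{8} \int_{-\infty}^{\infty} \cos(b x)\, e^{- 4 x^{2}}\, dx,$$
so $I'(b) = - \frac{b}{8}\, I(b)$.

This is a separable first-order ODE; solving with the initial condition $I(0) = \int_{-\infty}^{\infty} 6 e^{- 4 x^{2}}\,dx = 3 \sqrt{\pi}$ gives
$$I(b) = 3 \sqrt{\pi} e^{- \frac{b^{2}}{16}}.$$

Setting $b = 6$:
$$I = \frac{3 \sqrt{\pi}}{e^{\frac{9}{4}}}.$$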